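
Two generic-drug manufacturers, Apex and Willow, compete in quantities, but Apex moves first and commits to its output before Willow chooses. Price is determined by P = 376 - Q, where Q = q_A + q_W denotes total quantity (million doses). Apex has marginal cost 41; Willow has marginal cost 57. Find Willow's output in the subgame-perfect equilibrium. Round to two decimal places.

71.75

The follower Willow best-responds to any q_A: π_W = (376 - Q)q_W - 57q_W.
Setting the follower's marginal profit to zero, 319 - q_A - 2q_W = 0, i.e. q_W = (319 - q_A)/2.
Apex substitutes q_W(q_A) into its own profit: π_A = q_A(376 - q_A - (319 - q_A)/2) - 41q_A = (433/2 - (1/2)q_A)q_A - 41q_A.
Maximising: ∂π_A/∂q_A = 351/2 - q_A = 0, giving q_A = 351/2.
Then q_W = (319 - 351/2)/2 = 287/4.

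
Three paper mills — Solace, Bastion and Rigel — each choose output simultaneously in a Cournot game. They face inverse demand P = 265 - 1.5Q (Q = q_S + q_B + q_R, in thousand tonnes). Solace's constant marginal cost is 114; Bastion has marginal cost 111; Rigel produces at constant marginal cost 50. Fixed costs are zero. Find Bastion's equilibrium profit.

384

Solace's profit: π_S = (265 - 1.5Q)q_S - (114q_S). Setting ∂π_S/∂q_S = 0: 151 - 3q_S - (3/2)(q_B + q_R) = 0.
Bastion's profit: π_B = (265 - 1.5Q)q_B - (111q_B). Setting ∂π_B/∂q_B = 0: 154 - 3q_B - (3/2)(q_S + q_R) = 0.
Rigel's profit: π_R = (265 - 1.5Q)q_R - (50q_R). Setting ∂π_R/∂q_R = 0: 215 - 3q_R - (3/2)(q_S + q_B) = 0.
Summing all 3 equations gives 520 − 6Q = 0, hence Q = 260/3.
Back-substituting: q_S = (151 − 130)/(3/2) = 14, q_B = (154 − 130)/(3/2) = 16, q_R = (215 − 130)/(3/2) = 170/3.
Price P = 265 - (3/2)·(260/3) = 135.
Bastion's profit: (135 - 111)·16 = 384.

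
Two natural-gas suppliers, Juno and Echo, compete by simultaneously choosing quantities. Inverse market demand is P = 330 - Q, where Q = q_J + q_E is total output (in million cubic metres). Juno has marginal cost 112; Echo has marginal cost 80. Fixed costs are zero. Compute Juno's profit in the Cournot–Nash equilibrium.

Juno's profit: π_J = (330 - Q)q_J - (112q_J). Setting ∂π_J/∂q_J = 0: 218 - 2q_J - (q_E) = 0.
Echo's first-order condition: 250 - 2q_E - (q_J) = 0.
Best responses: q_J = (218 - q_E)/2, q_E = (250 - q_J)/2.
Solving the pair: q_J = 62, q_E = 94.
Price P = 330 - 156 = 174.
Juno's profit: (174 - 112)·62 = 3844.

3844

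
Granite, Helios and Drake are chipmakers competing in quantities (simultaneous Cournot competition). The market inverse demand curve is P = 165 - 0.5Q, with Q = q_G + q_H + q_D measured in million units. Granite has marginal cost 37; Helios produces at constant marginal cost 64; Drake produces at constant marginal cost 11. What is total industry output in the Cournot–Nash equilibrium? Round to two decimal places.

191.50

Granite's profit: π_G = (165 - 0.5Q)q_G - (37q_G). Setting ∂π_G/∂q_G = 0: 128 - q_G - (1/2)(q_H + q_D) = 0.
Helios's profit: π_H = (165 - 0.5Q)q_H - (64q_H). Setting ∂π_H/∂q_H = 0: 101 - q_H - (1/2)(q_G + q_D) = 0.
Drake's profit: π_D = (165 - 0.5Q)q_D - (11q_D). Setting ∂π_D/∂q_D = 0: 154 - q_D - (1/2)(q_G + q_H) = 0.
Summing all 3 equations gives 383 − 2Q = 0, hence Q = 383/2.
Back-substituting: q_G = (128 − 383/4)/(1/2) = 129/2, q_H = (101 − 383/4)/(1/2) = 21/2, q_D = (154 − 383/4)/(1/2) = 233/2.
Total output Q = 129/2 + 21/2 + 233/2 = 383/2.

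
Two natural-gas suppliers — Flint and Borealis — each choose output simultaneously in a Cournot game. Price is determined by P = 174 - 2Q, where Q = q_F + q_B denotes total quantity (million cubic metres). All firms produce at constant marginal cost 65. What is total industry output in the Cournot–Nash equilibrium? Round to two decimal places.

36.33

A representative firm's profit is π_i = q_i(174 - 2Q) - 65q_i.
Setting ∂π_i/∂q_i = 0 with rivals' quantities fixed: 109 - 4q_i - 2q_j = 0.
By symmetry each firm produces the same amount; substituting q_j = q_i yields q_i = 109/6.
Total output Q = 109/6 + 109/6 = 109/3.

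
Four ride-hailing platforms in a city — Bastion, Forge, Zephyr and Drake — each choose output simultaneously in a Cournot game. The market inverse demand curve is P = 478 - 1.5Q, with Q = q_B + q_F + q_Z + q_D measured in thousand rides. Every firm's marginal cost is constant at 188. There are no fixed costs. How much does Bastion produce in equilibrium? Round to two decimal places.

A representative firm's profit is π_i = q_i(478 - 1.5Q) - 188q_i.
First-order condition (treating rivals' output as given): 290 - 3q_i - (3/2)·Σ_{j≠i} q_j = 0.
With identical firms every q_j equals q_i, so Σ_{j≠i} q_j = 3q_i and 290 = (15/2)q_i, giving q_i = 116/3.

38.67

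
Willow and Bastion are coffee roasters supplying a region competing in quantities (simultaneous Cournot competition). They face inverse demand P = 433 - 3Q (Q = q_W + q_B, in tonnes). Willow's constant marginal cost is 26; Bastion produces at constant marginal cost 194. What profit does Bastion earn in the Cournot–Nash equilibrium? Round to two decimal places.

186.70

Willow's profit: π_W = (433 - 3Q)q_W - (26q_W). Setting ∂π_W/∂q_W = 0: 407 - 6q_W - 3(q_B) = 0.
Bastion's first-order condition: 239 - 6q_B - 3(q_W) = 0.
Rearranging gives the reaction functions q_W = (407 - 3q_B)/6 and q_B = (239 - 3q_W)/6.
Solving the pair: q_W = 575/9, q_B = 71/9.
Price P = 433 - 3·(646/9) = 653/3.
Bastion's profit: (653/3 - 194)·(71/9) = 186.7037.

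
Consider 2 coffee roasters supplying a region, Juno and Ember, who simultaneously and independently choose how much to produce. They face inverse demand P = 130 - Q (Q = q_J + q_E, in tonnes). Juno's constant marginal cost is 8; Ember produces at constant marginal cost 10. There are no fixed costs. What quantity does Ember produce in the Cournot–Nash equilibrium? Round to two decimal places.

39.33

Juno's profit: π_J = (130 - Q)q_J - (8q_J). Setting ∂π_J/∂q_J = 0: 122 - 2q_J - (q_E) = 0.
Ember's profit: π_E = (130 - Q)q_E - (10q_E). Setting ∂π_E/∂q_E = 0: 120 - 2q_E - (q_J) = 0.
Rearranging gives the reaction functions q_J = (122 - q_E)/2 and q_E = (120 - q_J)/2.
Substituting one into the other gives q_J = 124/3 and q_E = 118/3.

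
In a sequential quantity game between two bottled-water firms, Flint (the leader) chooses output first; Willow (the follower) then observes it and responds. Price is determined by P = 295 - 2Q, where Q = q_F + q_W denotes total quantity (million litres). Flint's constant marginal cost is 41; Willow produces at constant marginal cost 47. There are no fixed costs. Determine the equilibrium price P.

The follower Willow best-responds to any q_F: π_W = (295 - 2Q)q_W - 47q_W.
∂π_W/∂q_W = 248 - 2q_F - 4q_W = 0 gives the reaction function q_W = (248 - 2q_F)/4.
The leader anticipates this reaction. Substituting into P = 295 - 2Q gives P = 171 - q_F, so π_F = (171 - q_F)q_F - 41q_F.
The leader's first-order condition 130 - 2q_F = 0 yields q_F = 65.
Then q_W = (248 - 2·65)/4 = 59/2.
Total output Q = 189/2, so price P = 295 - 2·(189/2) = 106.

106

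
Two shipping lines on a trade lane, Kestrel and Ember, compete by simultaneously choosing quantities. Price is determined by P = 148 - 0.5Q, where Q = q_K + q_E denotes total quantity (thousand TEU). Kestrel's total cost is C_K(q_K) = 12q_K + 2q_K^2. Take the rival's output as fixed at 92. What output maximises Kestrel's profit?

18

With the rival's output fixed at 92, Kestrel's profit is π_K = (148 - (1/2)·92 - (1/2)q_K)q_K - (12q_K + 2q_K²) = (102 - (1/2)q_K)q_K - (12q_K + 2q_K²).
∂π_K/∂q_K = 90 - 5q_K = 0, so q_K = 18.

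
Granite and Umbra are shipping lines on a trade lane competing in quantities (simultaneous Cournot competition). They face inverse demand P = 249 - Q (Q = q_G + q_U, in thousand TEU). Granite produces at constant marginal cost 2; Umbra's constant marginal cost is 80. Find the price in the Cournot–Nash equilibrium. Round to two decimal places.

110.33

Granite's profit: π_G = (249 - Q)q_G - (2q_G). Setting ∂π_G/∂q_G = 0: 247 - 2q_G - (q_U) = 0.
Umbra's first-order condition: 169 - 2q_U - (q_G) = 0.
Rearranging gives the reaction functions q_G = (247 - q_U)/2 and q_U = (169 - q_G)/2.
Substituting one into the other gives q_G = 325/3 and q_U = 91/3.
Total output Q = 416/3, so price P = 249 - 416/3 = 331/3.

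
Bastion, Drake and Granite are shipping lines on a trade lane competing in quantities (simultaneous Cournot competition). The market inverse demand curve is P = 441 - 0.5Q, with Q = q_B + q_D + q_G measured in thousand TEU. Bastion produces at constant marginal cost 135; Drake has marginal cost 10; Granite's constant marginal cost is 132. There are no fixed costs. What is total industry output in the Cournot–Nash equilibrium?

Bastion's profit: π_B = (441 - 0.5Q)q_B - (135q_B). Setting ∂π_B/∂q_B = 0: 306 - q_B - (1/2)(q_D + q_G) = 0.
Drake's profit: π_D = (441 - 0.5Q)q_D - (10q_D). Setting ∂π_D/∂q_D = 0: 431 - q_D - (1/2)(q_B + q_G) = 0.
Granite's first-order condition: 309 - q_G - (1/2)(q_B + q_D) = 0.
Summing all 3 equations gives 1046 − 2Q = 0, hence Q = 523.
Back-substituting: q_B = (306 − 523/2)/(1/2) = 89, q_D = (431 − 523/2)/(1/2) = 339, q_G = (309 − 523/2)/(1/2) = 95.
Total output Q = 89 + 339 + 95 = 523.

523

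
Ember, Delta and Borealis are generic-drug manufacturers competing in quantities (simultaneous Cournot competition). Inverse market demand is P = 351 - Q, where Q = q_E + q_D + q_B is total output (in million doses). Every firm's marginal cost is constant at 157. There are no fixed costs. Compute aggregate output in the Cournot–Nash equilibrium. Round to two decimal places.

A representative firm's profit is π_i = q_i(351 - Q) - 157q_i.
Setting ∂π_i/∂q_i = 0 with rivals' quantities fixed: 194 - 2q_i - Σ_{j≠i} q_j = 0.
By symmetry each firm produces the same amount; substituting Σ_{j≠i} q_j = 2q_i yields q_i = 194/4 = 97/2.
Total output Q = 97/2 + 97/2 + 97/2 = 291/2.

145.50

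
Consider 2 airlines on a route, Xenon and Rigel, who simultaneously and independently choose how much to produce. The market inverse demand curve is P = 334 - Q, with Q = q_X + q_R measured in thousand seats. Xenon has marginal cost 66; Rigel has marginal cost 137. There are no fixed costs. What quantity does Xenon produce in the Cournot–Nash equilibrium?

Xenon's profit: π_X = (334 - Q)q_X - (66q_X). Setting ∂π_X/∂q_X = 0: 268 - 2q_X - (q_R) = 0.
Rigel's profit: π_R = (334 - Q)q_R - (137q_R). Setting ∂π_R/∂q_R = 0: 197 - 2q_R - (q_X) = 0.
So q_X = (268 - q_R)/2 and q_R = (197 - q_X)/2.
Substituting one into the other gives q_X = 113 and q_R = 42.

113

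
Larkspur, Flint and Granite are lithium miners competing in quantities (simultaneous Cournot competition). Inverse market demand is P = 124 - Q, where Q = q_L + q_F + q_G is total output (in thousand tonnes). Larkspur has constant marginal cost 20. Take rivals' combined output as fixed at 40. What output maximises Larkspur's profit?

With rivals' combined output fixed at 40, Larkspur's profit is π_L = (124 - 40 - q_L)q_L - (20q_L) = (84 - q_L)q_L - (20q_L).
∂π_L/∂q_L = 64 - 2q_L = 0, so q_L = 32.

32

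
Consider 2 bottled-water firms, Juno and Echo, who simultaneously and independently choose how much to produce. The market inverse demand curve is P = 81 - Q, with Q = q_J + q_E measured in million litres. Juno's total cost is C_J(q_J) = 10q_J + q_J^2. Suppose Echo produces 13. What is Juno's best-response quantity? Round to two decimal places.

With the rival's output fixed at 13, Juno's profit is π_J = (81 - 13 - q_J)q_J - (10q_J + q_J²) = (68 - q_J)q_J - (10q_J + q_J²).
∂π_J/∂q_J = 58 - 4q_J = 0, so q_J = 29/2.

14.50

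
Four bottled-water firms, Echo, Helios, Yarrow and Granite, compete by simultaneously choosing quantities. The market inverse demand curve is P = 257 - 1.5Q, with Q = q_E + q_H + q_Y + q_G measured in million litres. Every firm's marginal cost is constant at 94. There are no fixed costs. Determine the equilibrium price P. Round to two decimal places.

A representative firm's profit is π_i = q_i(257 - 1.5Q) - 94q_i.
First-order condition (treating rivals' output as given): 163 - 3q_i - (3/2)·Σ_{j≠i} q_j = 0.
By symmetry each firm produces the same amount; substituting Σ_{j≠i} q_j = 3q_i yields q_i = 163/(15/2) = 326/15.
Total output Q = 1304/15, so price P = 257 - (3/2)·(1304/15) = 633/5.

126.60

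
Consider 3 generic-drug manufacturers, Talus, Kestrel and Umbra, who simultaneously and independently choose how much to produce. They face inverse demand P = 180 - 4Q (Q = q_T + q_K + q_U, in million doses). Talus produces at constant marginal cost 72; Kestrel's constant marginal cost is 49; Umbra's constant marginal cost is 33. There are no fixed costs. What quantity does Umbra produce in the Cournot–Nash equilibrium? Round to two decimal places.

Talus's profit: π_T = (180 - 4Q)q_T - (72q_T). Setting ∂π_T/∂q_T = 0: 108 - 8q_T - 4(q_K + q_U) = 0.
Kestrel's first-order condition: 131 - 8q_K - 4(q_T + q_U) = 0.
Umbra's profit: π_U = (180 - 4Q)q_U - (33q_U). Setting ∂π_U/∂q_U = 0: 147 - 8q_U - 4(q_T + q_K) = 0.
Adding the 3 conditions: 386 − 8Q − 8Q = 0, i.e. Q = 193/8.
Back-substituting: q_T = (108 − 193/2)/4 = 23/8, q_K = (131 − 193/2)/4 = 69/8, q_U = (147 − 193/2)/4 = 101/8.

12.63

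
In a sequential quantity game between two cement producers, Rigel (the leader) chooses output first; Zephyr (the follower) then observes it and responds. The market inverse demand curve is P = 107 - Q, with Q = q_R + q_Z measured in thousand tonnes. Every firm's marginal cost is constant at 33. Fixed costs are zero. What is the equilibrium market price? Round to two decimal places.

51.50

Solve by backward induction. Given q_R, the follower Zephyr maximises π_Z = (107 - q_R - q_Z)q_Z - 33q_Z.
Follower FOC: 74 - q_R - 2q_Z = 0, so q_Z(q_R) = (74 - q_R)/2.
The leader anticipates this reaction. Substituting into P = 107 - Q gives P = 70 - (1/2)q_R, so π_R = (70 - (1/2)q_R)q_R - 33q_R.
Maximising: ∂π_R/∂q_R = 37 - q_R = 0, giving q_R = 37.
Then q_Z = (74 - 37)/2 = 37/2.
Total output Q = 111/2, so price P = 107 - 111/2 = 103/2.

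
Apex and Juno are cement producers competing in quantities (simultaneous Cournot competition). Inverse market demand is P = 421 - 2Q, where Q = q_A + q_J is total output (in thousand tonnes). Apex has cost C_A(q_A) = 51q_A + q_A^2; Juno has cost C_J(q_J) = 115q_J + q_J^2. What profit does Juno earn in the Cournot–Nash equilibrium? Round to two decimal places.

Apex's profit: π_A = (421 - 2Q)q_A - (51q_A + q_A²). Setting ∂π_A/∂q_A = 0: 370 - 6q_A - 2(q_J) = 0.
Juno's profit: π_J = (421 - 2Q)q_J - (115q_J + q_J²). Setting ∂π_J/∂q_J = 0: 306 - 6q_J - 2(q_A) = 0.
So q_A = (370 - 2q_J)/6 and q_J = (306 - 2q_A)/6.
Substituting one into the other gives q_A = 201/4 and q_J = 137/4.
Price P = 421 - 2·(169/2) = 252.
Juno's profit: 252·(137/4) - 115·(137/4) - (137/4)² = 3519.1875.

3519.19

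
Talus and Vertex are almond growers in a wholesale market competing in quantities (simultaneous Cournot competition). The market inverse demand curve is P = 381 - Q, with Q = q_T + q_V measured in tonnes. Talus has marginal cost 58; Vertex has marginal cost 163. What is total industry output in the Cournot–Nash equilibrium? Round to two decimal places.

180.33

Talus's profit: π_T = (381 - Q)q_T - (58q_T). Setting ∂π_T/∂q_T = 0: 323 - 2q_T - (q_V) = 0.
Vertex's profit: π_V = (381 - Q)q_V - (163q_V). Setting ∂π_V/∂q_V = 0: 218 - 2q_V - (q_T) = 0.
Best responses: q_T = (323 - q_V)/2, q_V = (218 - q_T)/2.
Substituting one into the other gives q_T = 428/3 and q_V = 113/3.
Total output Q = 428/3 + 113/3 = 541/3.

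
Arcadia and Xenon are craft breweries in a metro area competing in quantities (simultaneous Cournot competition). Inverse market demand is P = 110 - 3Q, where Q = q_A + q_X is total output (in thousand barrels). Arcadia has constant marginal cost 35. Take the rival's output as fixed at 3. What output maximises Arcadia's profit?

With the rival's output fixed at 3, Arcadia's profit is π_A = (110 - 3·3 - 3q_A)q_A - (35q_A) = (101 - 3q_A)q_A - (35q_A).
∂π_A/∂q_A = 66 - 6q_A = 0, so q_A = 11.

11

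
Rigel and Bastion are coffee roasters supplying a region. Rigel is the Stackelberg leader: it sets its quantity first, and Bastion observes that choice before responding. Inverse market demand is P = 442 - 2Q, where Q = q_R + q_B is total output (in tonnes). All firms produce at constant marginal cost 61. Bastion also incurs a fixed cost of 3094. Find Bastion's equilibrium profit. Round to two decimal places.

1442.28

Solve by backward induction. Given q_R, the follower Bastion maximises π_B = (442 - 2q_R - 2q_B)q_B - 61q_B.
Follower FOC: 381 - 2q_R - 4q_B = 0, so q_B(q_R) = (381 - 2q_R)/4.
Rigel substitutes q_B(q_R) into its own profit: π_R = q_R(442 - 2q_R - (381 - 2q_R)/2) - 61q_R = (503/2 - q_R)q_R - 61q_R.
Leader FOC: 381/2 - 2q_R = 0, so q_R = 381/4.
Then q_B = (381 - 2·(381/4))/4 = 381/8.
Price P = 442 - 2·(1143/8) = 625/4.
Bastion's profit: (625/4 - 61)·(381/8) - 3094 = 1442.2813.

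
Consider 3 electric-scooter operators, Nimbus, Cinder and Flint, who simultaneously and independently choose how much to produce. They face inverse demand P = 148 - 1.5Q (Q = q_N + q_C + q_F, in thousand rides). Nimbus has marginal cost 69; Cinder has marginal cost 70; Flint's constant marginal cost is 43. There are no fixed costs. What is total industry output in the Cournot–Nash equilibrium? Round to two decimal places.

43.67

Nimbus's profit: π_N = (148 - 1.5Q)q_N - (69q_N). Setting ∂π_N/∂q_N = 0: 79 - 3q_N - (3/2)(q_C + q_F) = 0.
Cinder's first-order condition: 78 - 3q_C - (3/2)(q_N + q_F) = 0.
Flint's first-order condition: 105 - 3q_F - (3/2)(q_N + q_C) = 0.
Summing all 3 equations gives 262 − 6Q = 0, hence Q = 131/3.
Back-substituting: q_N = (79 − 131/2)/(3/2) = 9, q_C = (78 − 131/2)/(3/2) = 25/3, q_F = (105 − 131/2)/(3/2) = 79/3.
Total output Q = 9 + 25/3 + 79/3 = 131/3.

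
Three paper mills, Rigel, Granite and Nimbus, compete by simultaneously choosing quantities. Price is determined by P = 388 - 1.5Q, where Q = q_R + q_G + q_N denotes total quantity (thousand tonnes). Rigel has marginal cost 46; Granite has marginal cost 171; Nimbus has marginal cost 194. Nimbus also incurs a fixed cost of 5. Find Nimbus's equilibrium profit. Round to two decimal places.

Rigel's profit: π_R = (388 - 1.5Q)q_R - (46q_R). Setting ∂π_R/∂q_R = 0: 342 - 3q_R - (3/2)(q_G + q_N) = 0.
Granite's profit: π_G = (388 - 1.5Q)q_G - (171q_G). Setting ∂π_G/∂q_G = 0: 217 - 3q_G - (3/2)(q_R + q_N) = 0.
Nimbus's profit: π_N = (388 - 1.5Q)q_N - (194q_N). Setting ∂π_N/∂q_N = 0: 194 - 3q_N - (3/2)(q_R + q_G) = 0.
Adding the 3 first-order conditions: 753 − 6Q = 0, so Q = 251/2.
Back-substituting: q_R = (342 − 753/4)/(3/2) = 205/2, q_G = (217 − 753/4)/(3/2) = 115/6, q_N = (194 − 753/4)/(3/2) = 23/6.
Price P = 388 - (3/2)·(251/2) = 799/4.
Nimbus's profit: (799/4 - 194)·(23/6) - 5 = 409/24.

17.04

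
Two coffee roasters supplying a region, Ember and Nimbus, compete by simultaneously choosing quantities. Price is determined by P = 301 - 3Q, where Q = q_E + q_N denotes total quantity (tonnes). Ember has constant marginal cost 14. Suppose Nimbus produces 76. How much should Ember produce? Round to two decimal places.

With the rival's output fixed at 76, Ember's profit is π_E = (301 - 3·76 - 3q_E)q_E - (14q_E) = (73 - 3q_E)q_E - (14q_E).
∂π_E/∂q_E = 59 - 6q_E = 0, so q_E = 59/6.

9.83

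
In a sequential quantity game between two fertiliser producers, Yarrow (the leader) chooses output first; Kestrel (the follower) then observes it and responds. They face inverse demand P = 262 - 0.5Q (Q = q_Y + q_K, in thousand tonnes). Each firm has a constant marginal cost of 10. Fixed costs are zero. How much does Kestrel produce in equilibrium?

126

Solve by backward induction. Given q_Y, the follower Kestrel maximises π_K = (262 - (1/2)q_Y - (1/2)q_K)q_K - 10q_K.
Setting the follower's marginal profit to zero, 252 - (1/2)q_Y - q_K = 0, i.e. q_K = (252 - (1/2)q_Y).
Yarrow substitutes q_K(q_Y) into its own profit: π_Y = q_Y(262 - (1/2)q_Y - (252 - (1/2)q_Y)/2) - 10q_Y = (136 - (1/4)q_Y)q_Y - 10q_Y.
Leader FOC: 126 - (1/2)q_Y = 0, so q_Y = 252.
Then q_K = (252 - (1/2)·252) = 126.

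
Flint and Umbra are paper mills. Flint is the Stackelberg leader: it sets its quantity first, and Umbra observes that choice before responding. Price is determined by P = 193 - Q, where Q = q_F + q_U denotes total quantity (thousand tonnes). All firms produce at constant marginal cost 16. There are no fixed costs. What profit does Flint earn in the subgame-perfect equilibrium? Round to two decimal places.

3916.13

The follower Umbra best-responds to any q_F: π_U = (193 - Q)q_U - 16q_U.
Setting the follower's marginal profit to zero, 177 - q_F - 2q_U = 0, i.e. q_U = (177 - q_F)/2.
The leader anticipates this reaction. Substituting into P = 193 - Q gives P = 209/2 - (1/2)q_F, so π_F = (209/2 - (1/2)q_F)q_F - 16q_F.
The leader's first-order condition 177/2 - q_F = 0 yields q_F = 177/2.
Then q_U = (177 - 177/2)/2 = 177/4.
Price P = 193 - 531/4 = 241/4.
Flint's profit: (241/4 - 16)·(177/2) = 3916.1250.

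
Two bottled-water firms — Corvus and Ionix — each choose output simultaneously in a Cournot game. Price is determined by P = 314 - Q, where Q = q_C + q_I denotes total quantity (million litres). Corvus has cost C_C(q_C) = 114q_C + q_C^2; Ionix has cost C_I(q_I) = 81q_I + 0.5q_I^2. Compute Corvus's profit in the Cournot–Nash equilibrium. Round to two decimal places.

Corvus's profit: π_C = (314 - Q)q_C - (114q_C + q_C²). Setting ∂π_C/∂q_C = 0: 200 - 4q_C - (q_I) = 0.
Ionix's first-order condition: 233 - 3q_I - (q_C) = 0.
Rearranging gives the reaction functions q_C = (200 - q_I)/4 and q_I = (233 - q_C)/3.
Substituting one into the other gives q_C = 367/11 and q_I = 732/11.
Price P = 314 - 1099/11 = 214.0909.
Corvus's profit: 214.0909·(367/11) - 114·(367/11) - (367/11)² = 2226.2645.

2226.26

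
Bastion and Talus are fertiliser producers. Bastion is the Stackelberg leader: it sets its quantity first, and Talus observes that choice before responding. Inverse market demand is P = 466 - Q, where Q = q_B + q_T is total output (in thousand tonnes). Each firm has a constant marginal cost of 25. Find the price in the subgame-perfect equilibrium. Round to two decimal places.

135.25

Solve by backward induction. Given q_B, the follower Talus maximises π_T = (466 - q_B - q_T)q_T - 25q_T.
Setting the follower's marginal profit to zero, 441 - q_B - 2q_T = 0, i.e. q_T = (441 - q_B)/2.
Bastion substitutes q_T(q_B) into its own profit: π_B = q_B(466 - q_B - (441 - q_B)/2) - 25q_B = (491/2 - (1/2)q_B)q_B - 25q_B.
Maximising: ∂π_B/∂q_B = 441/2 - q_B = 0, giving q_B = 441/2.
Then q_T = (441 - 441/2)/2 = 441/4.
Total output Q = 1323/4, so price P = 466 - 1323/4 = 541/4.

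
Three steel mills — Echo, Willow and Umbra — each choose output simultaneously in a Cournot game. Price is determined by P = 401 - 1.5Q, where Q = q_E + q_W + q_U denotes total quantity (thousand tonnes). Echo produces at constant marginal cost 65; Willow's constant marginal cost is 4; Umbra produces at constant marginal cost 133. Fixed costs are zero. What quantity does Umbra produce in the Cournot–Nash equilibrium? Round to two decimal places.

11.83

Echo's profit: π_E = (401 - 1.5Q)q_E - (65q_E). Setting ∂π_E/∂q_E = 0: 336 - 3q_E - (3/2)(q_W + q_U) = 0.
Willow's profit: π_W = (401 - 1.5Q)q_W - (4q_W). Setting ∂π_W/∂q_W = 0: 397 - 3q_W - (3/2)(q_E + q_U) = 0.
Umbra's first-order condition: 268 - 3q_U - (3/2)(q_E + q_W) = 0.
Adding the 3 first-order conditions: 1001 − 6Q = 0, so Q = 1001/6.
Back-substituting: q_E = (336 − 1001/4)/(3/2) = 343/6, q_W = (397 − 1001/4)/(3/2) = 587/6, q_U = (268 − 1001/4)/(3/2) = 71/6.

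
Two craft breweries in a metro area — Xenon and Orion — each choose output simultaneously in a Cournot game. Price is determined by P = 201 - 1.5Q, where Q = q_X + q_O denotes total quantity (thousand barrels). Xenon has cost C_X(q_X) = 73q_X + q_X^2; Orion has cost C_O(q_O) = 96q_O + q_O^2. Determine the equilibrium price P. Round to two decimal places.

Xenon's profit: π_X = (201 - 1.5Q)q_X - (73q_X + q_X²). Setting ∂π_X/∂q_X = 0: 128 - 5q_X - (3/2)(q_O) = 0.
Orion's profit: π_O = (201 - 1.5Q)q_O - (96q_O + q_O²). Setting ∂π_O/∂q_O = 0: 105 - 5q_O - (3/2)(q_X) = 0.
Rearranging gives the reaction functions q_X = (128 - (3/2)q_O)/5 and q_O = (105 - (3/2)q_X)/5.
Solving the pair: q_X = 1930/91, q_O = 1332/91.
Total output Q = 466/13, so price P = 201 - (3/2)·(466/13) = 1914/13.

147.23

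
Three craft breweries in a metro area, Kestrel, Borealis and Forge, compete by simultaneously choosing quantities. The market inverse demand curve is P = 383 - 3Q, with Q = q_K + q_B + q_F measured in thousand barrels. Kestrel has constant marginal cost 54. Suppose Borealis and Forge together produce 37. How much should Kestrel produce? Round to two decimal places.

36.33

With rivals' combined output fixed at 37, Kestrel's profit is π_K = (383 - 3·37 - 3q_K)q_K - (54q_K) = (272 - 3q_K)q_K - (54q_K).
∂π_K/∂q_K = 218 - 6q_K = 0, so q_K = 109/3.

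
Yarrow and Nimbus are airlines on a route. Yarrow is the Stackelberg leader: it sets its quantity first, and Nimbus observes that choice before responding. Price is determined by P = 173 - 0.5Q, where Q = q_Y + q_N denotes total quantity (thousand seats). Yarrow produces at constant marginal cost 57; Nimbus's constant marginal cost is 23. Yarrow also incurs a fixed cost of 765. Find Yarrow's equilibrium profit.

Solve by backward induction. Given q_Y, the follower Nimbus maximises π_N = (173 - (1/2)q_Y - (1/2)q_N)q_N - 23q_N.
Setting the follower's marginal profit to zero, 150 - (1/2)q_Y - q_N = 0, i.e. q_N = (150 - (1/2)q_Y).
Yarrow substitutes q_N(q_Y) into its own profit: π_Y = q_Y(173 - (1/2)q_Y - (150 - (1/2)q_Y)/2) - 57q_Y = (98 - (1/4)q_Y)q_Y - 57q_Y.
The leader's first-order condition 41 - (1/2)q_Y = 0 yields q_Y = 82.
Then q_N = (150 - (1/2)·82) = 109.
Price P = 173 - (1/2)·191 = 155/2.
Yarrow's profit: (155/2 - 57)·82 - 765 = 916.

916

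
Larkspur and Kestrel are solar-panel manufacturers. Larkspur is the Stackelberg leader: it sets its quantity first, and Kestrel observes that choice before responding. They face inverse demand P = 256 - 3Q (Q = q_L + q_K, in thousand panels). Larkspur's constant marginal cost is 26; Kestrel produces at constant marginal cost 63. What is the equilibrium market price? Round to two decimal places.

92.75

Solve by backward induction. Given q_L, the follower Kestrel maximises π_K = (256 - 3q_L - 3q_K)q_K - 63q_K.
Follower FOC: 193 - 3q_L - 6q_K = 0, so q_K(q_L) = (193 - 3q_L)/6.
The leader anticipates this reaction. Substituting into P = 256 - 3Q gives P = 319/2 - (3/2)q_L, so π_L = (319/2 - (3/2)q_L)q_L - 26q_L.
Maximising: ∂π_L/∂q_L = 267/2 - 3q_L = 0, giving q_L = 89/2.
Then q_K = (193 - 3·(89/2))/6 = 119/12.
Total output Q = 653/12, so price P = 256 - 3·(653/12) = 371/4.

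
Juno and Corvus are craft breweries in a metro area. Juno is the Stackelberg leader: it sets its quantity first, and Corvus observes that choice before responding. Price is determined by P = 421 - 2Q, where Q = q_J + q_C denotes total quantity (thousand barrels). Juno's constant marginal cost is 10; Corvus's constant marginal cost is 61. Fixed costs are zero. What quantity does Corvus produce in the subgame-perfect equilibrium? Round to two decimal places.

Solve by backward induction. Given q_J, the follower Corvus maximises π_C = (421 - 2q_J - 2q_C)q_C - 61q_C.
Setting the follower's marginal profit to zero, 360 - 2q_J - 4q_C = 0, i.e. q_C = (360 - 2q_J)/4.
The leader anticipates this reaction. Substituting into P = 421 - 2Q gives P = 241 - q_J, so π_J = (241 - q_J)q_J - 10q_J.
Leader FOC: 231 - 2q_J = 0, so q_J = 231/2.
Then q_C = (360 - 2·(231/2))/4 = 129/4.

32.25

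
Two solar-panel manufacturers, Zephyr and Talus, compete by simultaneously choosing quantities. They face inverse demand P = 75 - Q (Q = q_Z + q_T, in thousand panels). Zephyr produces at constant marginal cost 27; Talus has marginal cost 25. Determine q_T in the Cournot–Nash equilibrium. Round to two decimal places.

Zephyr's profit: π_Z = (75 - Q)q_Z - (27q_Z). Setting ∂π_Z/∂q_Z = 0: 48 - 2q_Z - (q_T) = 0.
Talus's profit: π_T = (75 - Q)q_T - (25q_T). Setting ∂π_T/∂q_T = 0: 50 - 2q_T - (q_Z) = 0.
So q_Z = (48 - q_T)/2 and q_T = (50 - q_Z)/2.
Solving the pair: q_Z = 46/3, q_T = 52/3.

17.33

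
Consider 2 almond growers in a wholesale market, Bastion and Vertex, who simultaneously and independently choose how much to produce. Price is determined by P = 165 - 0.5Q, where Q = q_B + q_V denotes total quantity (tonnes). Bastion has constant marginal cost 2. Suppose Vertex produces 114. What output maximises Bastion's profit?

106

With the rival's output fixed at 114, Bastion's profit is π_B = (165 - (1/2)·114 - (1/2)q_B)q_B - (2q_B) = (108 - (1/2)q_B)q_B - (2q_B).
∂π_B/∂q_B = 106 - q_B = 0, so q_B = 106.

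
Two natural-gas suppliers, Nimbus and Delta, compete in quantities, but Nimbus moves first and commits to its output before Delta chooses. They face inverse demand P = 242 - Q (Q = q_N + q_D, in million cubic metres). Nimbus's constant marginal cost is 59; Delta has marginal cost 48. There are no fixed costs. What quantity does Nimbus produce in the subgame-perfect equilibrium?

86

Solve by backward induction. Given q_N, the follower Delta maximises π_D = (242 - q_N - q_D)q_D - 48q_D.
∂π_D/∂q_D = 194 - q_N - 2q_D = 0 gives the reaction function q_D = (194 - q_N)/2.
The leader anticipates this reaction. Substituting into P = 242 - Q gives P = 145 - (1/2)q_N, so π_N = (145 - (1/2)q_N)q_N - 59q_N.
Leader FOC: 86 - q_N = 0, so q_N = 86.
Then q_D = (194 - 86)/2 = 54.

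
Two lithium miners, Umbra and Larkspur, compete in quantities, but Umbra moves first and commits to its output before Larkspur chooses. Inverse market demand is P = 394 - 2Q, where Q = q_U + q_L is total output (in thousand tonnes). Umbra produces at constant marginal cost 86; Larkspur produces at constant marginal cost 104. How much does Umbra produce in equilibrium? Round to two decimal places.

The follower Larkspur best-responds to any q_U: π_L = (394 - 2Q)q_L - 104q_L.
∂π_L/∂q_L = 290 - 2q_U - 4q_L = 0 gives the reaction function q_L = (290 - 2q_U)/4.
The leader anticipates this reaction. Substituting into P = 394 - 2Q gives P = 249 - q_U, so π_U = (249 - q_U)q_U - 86q_U.
Maximising: ∂π_U/∂q_U = 163 - 2q_U = 0, giving q_U = 163/2.
Then q_L = (290 - 2·(163/2))/4 = 127/4.

81.50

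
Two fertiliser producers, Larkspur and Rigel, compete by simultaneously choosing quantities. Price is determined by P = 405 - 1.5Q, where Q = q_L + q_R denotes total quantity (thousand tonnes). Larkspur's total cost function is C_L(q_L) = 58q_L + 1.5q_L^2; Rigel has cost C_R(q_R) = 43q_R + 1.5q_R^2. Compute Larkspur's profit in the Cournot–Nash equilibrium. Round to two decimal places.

6238.08

Larkspur's profit: π_L = (405 - 1.5Q)q_L - (58q_L + (3/2)q_L²). Setting ∂π_L/∂q_L = 0: 347 - 6q_L - (3/2)(q_R) = 0.
Rigel's profit: π_R = (405 - 1.5Q)q_R - (43q_R + (3/2)q_R²). Setting ∂π_R/∂q_R = 0: 362 - 6q_R - (3/2)(q_L) = 0.
Best responses: q_L = (347 - (3/2)q_R)/6, q_R = (362 - (3/2)q_L)/6.
Solving the pair: q_L = 228/5, q_R = 734/15.
Price P = 405 - (3/2)·(1418/15) = 1316/5.
Larkspur's profit: (1316/5)·(228/5) - 58·(228/5) - (3/2)(228/5)² = 6238.0800.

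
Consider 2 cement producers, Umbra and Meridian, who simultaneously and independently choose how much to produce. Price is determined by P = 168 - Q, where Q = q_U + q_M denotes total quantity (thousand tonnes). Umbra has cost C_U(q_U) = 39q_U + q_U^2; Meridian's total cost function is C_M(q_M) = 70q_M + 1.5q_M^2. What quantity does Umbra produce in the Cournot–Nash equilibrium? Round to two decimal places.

28.79

Umbra's profit: π_U = (168 - Q)q_U - (39q_U + q_U²). Setting ∂π_U/∂q_U = 0: 129 - 4q_U - (q_M) = 0.
Meridian's profit: π_M = (168 - Q)q_M - (70q_M + (3/2)q_M²). Setting ∂π_M/∂q_M = 0: 98 - 5q_M - (q_U) = 0.
Rearranging gives the reaction functions q_U = (129 - q_M)/4 and q_M = (98 - q_U)/5.
Solving the pair: q_U = 547/19, q_M = 263/19.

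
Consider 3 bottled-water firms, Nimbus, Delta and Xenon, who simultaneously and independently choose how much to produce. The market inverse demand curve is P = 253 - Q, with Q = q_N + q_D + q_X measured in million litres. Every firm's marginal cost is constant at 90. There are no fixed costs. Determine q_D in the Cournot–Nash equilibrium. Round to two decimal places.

Each firm earns π_i = (253 - Q)q_i - 90q_i.
First-order condition (treating rivals' output as given): 163 - 2q_i - Σ_{j≠i} q_j = 0.
By symmetry each firm produces the same amount; substituting Σ_{j≠i} q_j = 2q_i yields q_i = 163/4.

40.75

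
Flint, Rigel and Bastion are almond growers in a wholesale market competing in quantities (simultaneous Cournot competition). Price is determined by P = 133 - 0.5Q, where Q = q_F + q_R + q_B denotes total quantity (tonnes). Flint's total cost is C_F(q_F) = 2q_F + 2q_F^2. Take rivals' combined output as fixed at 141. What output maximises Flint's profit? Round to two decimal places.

With rivals' combined output fixed at 141, Flint's profit is π_F = (133 - (1/2)·141 - (1/2)q_F)q_F - (2q_F + 2q_F²) = (125/2 - (1/2)q_F)q_F - (2q_F + 2q_F²).
∂π_F/∂q_F = 121/2 - 5q_F = 0, so q_F = 121/10.

12.10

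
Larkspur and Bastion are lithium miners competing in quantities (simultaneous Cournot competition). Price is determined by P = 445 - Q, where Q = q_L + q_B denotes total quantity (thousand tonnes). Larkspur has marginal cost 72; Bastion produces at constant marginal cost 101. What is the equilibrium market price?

Larkspur's profit: π_L = (445 - Q)q_L - (72q_L). Setting ∂π_L/∂q_L = 0: 373 - 2q_L - (q_B) = 0.
Bastion's first-order condition: 344 - 2q_B - (q_L) = 0.
So q_L = (373 - q_B)/2 and q_B = (344 - q_L)/2.
Substituting one into the other gives q_L = 134 and q_B = 105.
Total output Q = 239, so price P = 445 - 239 = 206.

206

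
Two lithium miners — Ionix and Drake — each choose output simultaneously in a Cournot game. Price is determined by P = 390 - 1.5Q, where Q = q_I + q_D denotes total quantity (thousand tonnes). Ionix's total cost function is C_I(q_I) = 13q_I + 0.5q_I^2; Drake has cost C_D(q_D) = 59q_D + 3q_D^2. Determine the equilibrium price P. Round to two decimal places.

Ionix's profit: π_I = (390 - 1.5Q)q_I - (13q_I + (1/2)q_I²). Setting ∂π_I/∂q_I = 0: 377 - 4q_I - (3/2)(q_D) = 0.
Drake's first-order condition: 331 - 9q_D - (3/2)(q_I) = 0.
Best responses: q_I = (377 - (3/2)q_D)/4, q_D = (331 - (3/2)q_I)/9.
Solving the pair: q_I = 85.8222, q_D = 22.4741.
Total output Q = 108.2963, so price P = 390 - (3/2)·108.2963 = 227.5556.

227.56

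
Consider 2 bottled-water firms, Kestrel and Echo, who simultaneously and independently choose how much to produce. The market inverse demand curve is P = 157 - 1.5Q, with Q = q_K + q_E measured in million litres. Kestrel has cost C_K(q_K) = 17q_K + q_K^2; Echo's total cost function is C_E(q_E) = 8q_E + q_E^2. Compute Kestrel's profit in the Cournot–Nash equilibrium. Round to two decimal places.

Kestrel's profit: π_K = (157 - 1.5Q)q_K - (17q_K + q_K²). Setting ∂π_K/∂q_K = 0: 140 - 5q_K - (3/2)(q_E) = 0.
Echo's profit: π_E = (157 - 1.5Q)q_E - (8q_E + q_E²). Setting ∂π_E/∂q_E = 0: 149 - 5q_E - (3/2)(q_K) = 0.
So q_K = (140 - (3/2)q_E)/5 and q_E = (149 - (3/2)q_K)/5.
Solving the pair: q_K = 1906/91, q_E = 23.5165.
Price P = 157 - (3/2)·(578/13) = 1174/13.
Kestrel's profit: (1174/13)·(1906/91) - 17·(1906/91) - (1906/91)² = 1096.7383.

1096.74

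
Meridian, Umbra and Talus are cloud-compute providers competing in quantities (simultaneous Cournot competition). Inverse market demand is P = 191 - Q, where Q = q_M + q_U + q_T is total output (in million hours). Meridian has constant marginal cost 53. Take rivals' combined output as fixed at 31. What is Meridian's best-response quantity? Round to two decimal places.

With rivals' combined output fixed at 31, Meridian's profit is π_M = (191 - 31 - q_M)q_M - (53q_M) = (160 - q_M)q_M - (53q_M).
∂π_M/∂q_M = 107 - 2q_M = 0, so q_M = 107/2.

53.50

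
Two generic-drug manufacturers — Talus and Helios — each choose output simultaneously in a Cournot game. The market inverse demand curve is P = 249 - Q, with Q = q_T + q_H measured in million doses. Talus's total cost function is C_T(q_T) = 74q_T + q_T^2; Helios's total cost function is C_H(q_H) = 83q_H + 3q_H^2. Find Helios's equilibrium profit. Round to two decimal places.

995.30

Talus's profit: π_T = (249 - Q)q_T - (74q_T + q_T²). Setting ∂π_T/∂q_T = 0: 175 - 4q_T - (q_H) = 0.
Helios's profit: π_H = (249 - Q)q_H - (83q_H + 3q_H²). Setting ∂π_H/∂q_H = 0: 166 - 8q_H - (q_T) = 0.
So q_T = (175 - q_H)/4 and q_H = (166 - q_T)/8.
Solving the pair: q_T = 1234/31, q_H = 489/31.
Price P = 249 - 1723/31 = 193.4194.
Helios's profit: 193.4194·(489/31) - 83·(489/31) - 3(489/31)² = 995.3007.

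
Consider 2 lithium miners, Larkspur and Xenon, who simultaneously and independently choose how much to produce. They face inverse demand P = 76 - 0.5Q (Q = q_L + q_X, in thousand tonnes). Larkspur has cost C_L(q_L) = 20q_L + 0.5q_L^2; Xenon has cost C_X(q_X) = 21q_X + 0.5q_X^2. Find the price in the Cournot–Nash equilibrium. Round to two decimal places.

Larkspur's profit: π_L = (76 - 0.5Q)q_L - (20q_L + (1/2)q_L²). Setting ∂π_L/∂q_L = 0: 56 - 2q_L - (1/2)(q_X) = 0.
Xenon's profit: π_X = (76 - 0.5Q)q_X - (21q_X + (1/2)q_X²). Setting ∂π_X/∂q_X = 0: 55 - 2q_X - (1/2)(q_L) = 0.
So q_L = (56 - (1/2)q_X)/2 and q_X = (55 - (1/2)q_L)/2.
Substituting one into the other gives q_L = 338/15 and q_X = 328/15.
Total output Q = 222/5, so price P = 76 - (1/2)·(222/5) = 269/5.

53.80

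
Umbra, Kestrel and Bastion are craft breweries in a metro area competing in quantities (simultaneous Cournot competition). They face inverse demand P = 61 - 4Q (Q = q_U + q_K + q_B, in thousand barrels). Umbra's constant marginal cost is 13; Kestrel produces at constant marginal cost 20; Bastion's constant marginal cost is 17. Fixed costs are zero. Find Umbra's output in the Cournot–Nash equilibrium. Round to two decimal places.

Umbra's profit: π_U = (61 - 4Q)q_U - (13q_U). Setting ∂π_U/∂q_U = 0: 48 - 8q_U - 4(q_K + q_B) = 0.
Kestrel's first-order condition: 41 - 8q_K - 4(q_U + q_B) = 0.
Bastion's profit: π_B = (61 - 4Q)q_B - (17q_B). Setting ∂π_B/∂q_B = 0: 44 - 8q_B - 4(q_U + q_K) = 0.
Adding the 3 first-order conditions: 133 − 16Q = 0, so Q = 133/16.
Back-substituting: q_U = (48 − 133/4)/4 = 59/16, q_K = (41 − 133/4)/4 = 31/16, q_B = (44 − 133/4)/4 = 43/16.

3.69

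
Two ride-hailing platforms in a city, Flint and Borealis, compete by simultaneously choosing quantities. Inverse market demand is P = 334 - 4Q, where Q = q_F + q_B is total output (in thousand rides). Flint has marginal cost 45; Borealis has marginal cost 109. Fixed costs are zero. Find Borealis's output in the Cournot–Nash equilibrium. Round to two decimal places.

13.42

Flint's profit: π_F = (334 - 4Q)q_F - (45q_F). Setting ∂π_F/∂q_F = 0: 289 - 8q_F - 4(q_B) = 0.
Borealis's profit: π_B = (334 - 4Q)q_B - (109q_B). Setting ∂π_B/∂q_B = 0: 225 - 8q_B - 4(q_F) = 0.
Best responses: q_F = (289 - 4q_B)/8, q_B = (225 - 4q_F)/8.
Solving the pair: q_F = 353/12, q_B = 161/12.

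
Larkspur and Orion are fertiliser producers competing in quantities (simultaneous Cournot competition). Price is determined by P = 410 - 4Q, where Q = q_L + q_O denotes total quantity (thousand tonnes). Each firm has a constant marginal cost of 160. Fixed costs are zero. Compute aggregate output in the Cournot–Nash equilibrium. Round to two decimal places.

Each firm earns π_i = (410 - 4Q)q_i - 160q_i.
Setting ∂π_i/∂q_i = 0 with rivals' quantities fixed: 250 - 8q_i - 4q_j = 0.
With identical firms every q_j equals q_i, so q_j = q_i and 250 = 12q_i, giving q_i = 125/6.
Total output Q = 125/6 + 125/6 = 125/3.

41.67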